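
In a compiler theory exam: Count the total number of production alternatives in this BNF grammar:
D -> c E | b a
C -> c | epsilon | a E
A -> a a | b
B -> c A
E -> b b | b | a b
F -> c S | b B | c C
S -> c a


Counting alternatives per rule:
  D: 2 alternative(s)
  C: 3 alternative(s)
  A: 2 alternative(s)
  B: 1 alternative(s)
  E: 3 alternative(s)
  F: 3 alternative(s)
  S: 1 alternative(s)
Sum: 2 + 3 + 2 + 1 + 3 + 3 + 1 = 15

15


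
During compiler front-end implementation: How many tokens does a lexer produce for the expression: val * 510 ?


Scanning 'val * 510'
Token 1: 'val' -> identifier
Token 2: '*' -> operator
Token 3: '510' -> integer_literal
Total tokens: 3

3


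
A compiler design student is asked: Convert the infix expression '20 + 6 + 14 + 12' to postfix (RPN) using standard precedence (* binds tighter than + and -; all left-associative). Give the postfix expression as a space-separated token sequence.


Applying the shunting-yard algorithm:
  Operand 20 -> output
  Push '+' onto operator stack -> op-stack: [+]
  Operand 6 -> output
  See '+' (prec 1); top '+' (prec 1) >= it -> pop '+' to output
  Push '+' onto operator stack -> op-stack: [+]
  Operand 14 -> output
  See '+' (prec 1); top '+' (prec 1) >= it -> pop '+' to output
  Push '+' onto operator stack -> op-stack: [+]
  Operand 12 -> output
  End of input: pop '+' to output
Postfix result: 20 6 + 14 + 12 +

20 6 + 14 + 12 +


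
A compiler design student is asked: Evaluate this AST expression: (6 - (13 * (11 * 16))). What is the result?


Expression: (6 - (13 * (11 * 16)))
Evaluating step by step:
  11 * 16 = 176
  13 * 176 = 2288
  6 - 2288 = -2282
Result: -2282

-2282


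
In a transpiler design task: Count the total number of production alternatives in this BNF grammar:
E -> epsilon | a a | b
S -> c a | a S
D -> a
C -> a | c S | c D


Counting alternatives per rule:
  E: 3 alternative(s)
  S: 2 alternative(s)
  D: 1 alternative(s)
  C: 3 alternative(s)
Sum: 3 + 2 + 1 + 3 = 9

9


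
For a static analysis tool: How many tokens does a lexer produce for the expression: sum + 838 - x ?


Scanning 'sum + 838 - x'
Token 1: 'sum' -> identifier
Token 2: '+' -> operator
Token 3: '838' -> integer_literal
Token 4: '-' -> operator
Token 5: 'x' -> identifier
Total tokens: 5

5


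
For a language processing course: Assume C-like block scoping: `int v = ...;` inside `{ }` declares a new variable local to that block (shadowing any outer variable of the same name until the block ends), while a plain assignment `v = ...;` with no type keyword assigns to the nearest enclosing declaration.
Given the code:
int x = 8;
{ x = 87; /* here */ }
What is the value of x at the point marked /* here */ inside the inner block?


Analyzing scoping rules:
Outer scope: declares x = 8
Inner block: 'x = 87;' has no type keyword, so it is an assignment to the outer x (no shadowing)
Inside the block, after the assignment -> 87
Result: 87

87


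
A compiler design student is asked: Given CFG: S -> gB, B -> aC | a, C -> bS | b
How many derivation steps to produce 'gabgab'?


Grammar: S -> gB, B -> aC | a, C -> bS | b
Deriving 'gabgab':
Step 1: S -> gB => gB
Step 2: B -> aC => gaC
Step 3: C -> bS => gabS
Step 4: S -> gB => gabgB
Step 5: B -> aC => gabgaC
Step 6: C -> b => gabgab
Total derivation steps: 6

6


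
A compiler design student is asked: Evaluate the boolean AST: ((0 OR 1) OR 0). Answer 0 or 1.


Step 1: Evaluate inner node
  0 OR 1 = 1
Step 2: Evaluate root node
  1 OR 0 = 1

1


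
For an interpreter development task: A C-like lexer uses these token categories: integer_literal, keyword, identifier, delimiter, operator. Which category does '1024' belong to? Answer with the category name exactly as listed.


Token: '1024'
Checking categories:
  identifier: no
  integer_literal: YES
  operator: no
  keyword: no
  delimiter: no
Category: integer_literal

integer_literal


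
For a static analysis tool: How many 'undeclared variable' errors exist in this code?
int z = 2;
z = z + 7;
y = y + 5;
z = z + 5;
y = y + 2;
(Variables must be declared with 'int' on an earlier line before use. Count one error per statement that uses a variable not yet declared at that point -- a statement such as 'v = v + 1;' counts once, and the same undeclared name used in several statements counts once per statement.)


Scanning code line by line:
  Line 1: declare 'z' -> declared = ['z']
  Line 2: use 'z' -> OK (declared)
  Line 3: use 'y' -> ERROR (undeclared)
  Line 4: use 'z' -> OK (declared)
  Line 5: use 'y' -> ERROR (undeclared)
Total undeclared variable errors: 2

2


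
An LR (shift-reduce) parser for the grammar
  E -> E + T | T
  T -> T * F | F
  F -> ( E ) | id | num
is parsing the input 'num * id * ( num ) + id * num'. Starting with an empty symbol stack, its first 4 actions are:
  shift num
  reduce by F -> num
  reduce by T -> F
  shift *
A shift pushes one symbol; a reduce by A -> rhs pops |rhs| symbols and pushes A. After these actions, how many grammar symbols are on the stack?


Tracking the symbol stack through each action:
  Action 1: shift 'num' : push -> stack = [num] (size 1)
  Action 2: reduce by F -> num : pop 1, push F -> stack = [F] (size 1)
  Action 3: reduce by T -> F : pop 1, push T -> stack = [T] (size 1)
  Action 4: shift '*' : push -> stack = [T, *] (size 2)
Final stack size: 2

2


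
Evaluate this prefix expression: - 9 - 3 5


Parsing prefix expression: - 9 - 3 5
Step 1: Innermost operation '- 3 5'
  3 - 5 = -2
Step 2: Outer operation '- 9 [-2]'
  9 - -2 = 11

11


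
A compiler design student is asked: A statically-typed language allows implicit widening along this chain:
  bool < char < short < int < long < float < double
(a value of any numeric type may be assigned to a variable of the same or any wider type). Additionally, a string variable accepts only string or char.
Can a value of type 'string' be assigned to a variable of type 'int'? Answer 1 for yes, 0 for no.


Target variable type: int
Source value type: string
Rule: string cannot widen to any numeric type
Result: 0

0


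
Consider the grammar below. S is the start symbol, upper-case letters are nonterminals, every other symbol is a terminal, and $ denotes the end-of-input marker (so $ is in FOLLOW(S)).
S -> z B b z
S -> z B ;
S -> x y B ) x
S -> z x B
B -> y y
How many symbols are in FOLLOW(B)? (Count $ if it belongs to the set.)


S is the start symbol and does not occur in any rule body, so FOLLOW(S) = {$}.
Examining every occurrence of B in a rule body:
  S -> z B b z : B is followed by terminal 'b' -> add 'b'
  S -> z B ; : B is followed by terminal ';' -> add ';'
  S -> x y B ) x : B is followed by terminal ')' -> add ')'
  S -> z x B : B is at the right end -> add FOLLOW(S) = {$}
  B -> y y : B does not occur in the body -> contributes nothing
FOLLOW(B) = {), ;, b, $}
Count: 4

4


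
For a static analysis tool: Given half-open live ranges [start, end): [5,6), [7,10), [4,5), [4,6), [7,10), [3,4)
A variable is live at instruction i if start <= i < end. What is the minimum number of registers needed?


Live ranges:
  Var0: [5, 6)
  Var1: [7, 10)
  Var2: [4, 5)
  Var3: [4, 6)
  Var4: [7, 10)
  Var5: [3, 4)
Sweep-line events (position, delta, active):
  pos=3 start -> active=1
  pos=4 end -> active=0
  pos=4 start -> active=1
  pos=4 start -> active=2
  pos=5 end -> active=1
  pos=5 start -> active=2
  pos=6 end -> active=1
  pos=6 end -> active=0
  pos=7 start -> active=1
  pos=7 start -> active=2
  pos=10 end -> active=1
  pos=10 end -> active=0
Maximum simultaneous active: 2
Minimum registers needed: 2

2


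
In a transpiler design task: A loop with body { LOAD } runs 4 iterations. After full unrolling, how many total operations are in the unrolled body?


Loop body operations: LOAD (1 op per iteration)
Unrolling 4 iterations:
  Iteration 1: LOAD (1 ops)
  Iteration 2: LOAD (1 ops)
  Iteration 3: LOAD (1 ops)
  Iteration 4: LOAD (1 ops)
Total: 4 iterations * 1 ops/iter = 4 operations

4


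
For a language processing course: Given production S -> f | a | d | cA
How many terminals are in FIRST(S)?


Production: S -> f | a | d | cA
Examining each alternative for leading terminals:
  S -> f : first terminal = 'f'
  S -> a : first terminal = 'a'
  S -> d : first terminal = 'd'
  S -> cA : first terminal = 'c'
FIRST(S) = {a, c, d, f}
Count: 4

4


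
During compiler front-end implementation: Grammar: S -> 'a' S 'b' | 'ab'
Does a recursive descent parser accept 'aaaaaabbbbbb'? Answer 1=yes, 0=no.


Grammar accepts strings of the form a^n b^n (n >= 1)
Word: 'aaaaaabbbbbb'
Counting: 6 a's and 6 b's
Check: 6 == 6? Yes
Derivation (S -> aSb applied 5 time(s), then S -> ab): S => aSb => aaSbb => aaaSbbb => aaaaSbbbb => aaaaaSbbbbb => aaaaaabbbbbb
Accepted

1


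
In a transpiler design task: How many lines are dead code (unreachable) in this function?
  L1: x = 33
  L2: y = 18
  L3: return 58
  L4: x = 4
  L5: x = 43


Analyzing control flow:
  L1: reachable (before return)
  L2: reachable (before return)
  L3: reachable (return statement)
  L4: DEAD (after return at L3)
  L5: DEAD (after return at L3)
Return at L3, total lines = 5
Dead lines: L4 through L5
Count: 2

2


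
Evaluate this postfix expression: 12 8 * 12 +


Processing tokens left to right:
Push 12, Push 8
Pop 12 and 8, compute 12 * 8 = 96, push 96
Push 12
Pop 96 and 12, compute 96 + 12 = 108, push 108
Stack result: 108

108


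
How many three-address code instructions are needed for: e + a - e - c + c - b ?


Expression: e + a - e - c + c - b
Generating three-address code (respecting * over +/- precedence):
  Instruction 1: t1 = e + a
  Instruction 2: t2 = t1 - e
  Instruction 3: t3 = t2 - c
  Instruction 4: t4 = t3 + c
  Instruction 5: t5 = t4 - b
Total instructions: 5

5


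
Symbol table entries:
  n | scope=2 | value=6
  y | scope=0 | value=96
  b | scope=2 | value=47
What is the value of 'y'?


Searching symbol table for 'y':
  n | scope=2 | value=6
  y | scope=0 | value=96 <- MATCH
  b | scope=2 | value=47
Found 'y' at scope 0 with value 96

96


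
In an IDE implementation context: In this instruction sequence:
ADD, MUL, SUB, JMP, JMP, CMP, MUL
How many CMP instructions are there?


Scanning instruction sequence for CMP:
  Position 1: ADD
  Position 2: MUL
  Position 3: SUB
  Position 4: JMP
  Position 5: JMP
  Position 6: CMP <- MATCH
  Position 7: MUL
Matches at positions: [6]
Total CMP count: 1

1


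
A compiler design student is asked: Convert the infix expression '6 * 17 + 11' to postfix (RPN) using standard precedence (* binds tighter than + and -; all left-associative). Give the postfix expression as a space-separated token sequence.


Applying the shunting-yard algorithm:
  Operand 6 -> output
  Push '*' onto operator stack -> op-stack: [*]
  Operand 17 -> output
  See '+' (prec 1); top '*' (prec 2) >= it -> pop '*' to output
  Push '+' onto operator stack -> op-stack: [+]
  Operand 11 -> output
  End of input: pop '+' to output
Postfix result: 6 17 * 11 +

6 17 * 11 +


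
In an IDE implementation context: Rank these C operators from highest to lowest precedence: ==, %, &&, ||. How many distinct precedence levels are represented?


Looking up precedence for each operator:
  == -> precedence 3
  % -> precedence 6
  && -> precedence 2
  || -> precedence 1
Sorted highest to lowest: %, ==, &&, ||
Distinct precedence values: [6, 3, 2, 1]
Number of distinct levels: 4

4


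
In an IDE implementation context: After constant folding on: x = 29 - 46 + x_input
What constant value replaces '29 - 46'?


Identifying constant sub-expression:
  Original: x = 29 - 46 + x_input
  29 and 46 are both compile-time constants
  Evaluating: 29 - 46 = -17
  After folding: x = -17 + x_input

-17


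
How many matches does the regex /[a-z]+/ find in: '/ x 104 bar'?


Pattern: /[a-z]+/ (identifiers)
Input: '/ x 104 bar'
Scanning for matches:
  Match 1: 'x'
  Match 2: 'bar'
Total matches: 2

2


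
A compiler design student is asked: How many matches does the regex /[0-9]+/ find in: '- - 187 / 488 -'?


Pattern: /[0-9]+/ (int literals)
Input: '- - 187 / 488 -'
Scanning for matches:
  Match 1: '187'
  Match 2: '488'
Total matches: 2

2


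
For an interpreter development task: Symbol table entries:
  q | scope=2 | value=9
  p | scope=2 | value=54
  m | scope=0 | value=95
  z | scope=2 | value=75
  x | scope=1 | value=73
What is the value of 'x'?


Searching symbol table for 'x':
  q | scope=2 | value=9
  p | scope=2 | value=54
  m | scope=0 | value=95
  z | scope=2 | value=75
  x | scope=1 | value=73 <- MATCH
Found 'x' at scope 1 with value 73

73


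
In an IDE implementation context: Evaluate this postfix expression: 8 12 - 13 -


Processing tokens left to right:
Push 8, Push 12
Pop 8 and 12, compute 8 - 12 = -4, push -4
Push 13
Pop -4 and 13, compute -4 - 13 = -17, push -17
Stack result: -17

-17


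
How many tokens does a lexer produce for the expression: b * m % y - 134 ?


Scanning 'b * m % y - 134'
Token 1: 'b' -> identifier
Token 2: '*' -> operator
Token 3: 'm' -> identifier
Token 4: '%' -> operator
Token 5: 'y' -> identifier
Token 6: '-' -> operator
Token 7: '134' -> integer_literal
Total tokens: 7

7


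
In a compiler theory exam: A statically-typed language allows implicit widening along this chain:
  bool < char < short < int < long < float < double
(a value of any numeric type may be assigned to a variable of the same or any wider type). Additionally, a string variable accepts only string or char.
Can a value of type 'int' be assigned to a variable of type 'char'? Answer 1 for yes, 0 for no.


Target variable type: char
Source value type: int
Numeric ranks: int=3, char=1
Widening allowed iff rank(source) <= rank(target): 3 <= 1? No
Result: 0

0


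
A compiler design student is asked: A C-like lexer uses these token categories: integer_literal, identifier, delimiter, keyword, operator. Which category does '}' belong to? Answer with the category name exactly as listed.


Token: '}'
Checking categories:
  identifier: no
  integer_literal: no
  operator: no
  keyword: no
  delimiter: YES
Category: delimiter

delimiter


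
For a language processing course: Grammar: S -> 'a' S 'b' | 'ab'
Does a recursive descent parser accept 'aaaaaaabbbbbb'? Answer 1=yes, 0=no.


Grammar accepts strings of the form a^n b^n (n >= 1)
Word: 'aaaaaaabbbbbb'
Counting: 7 a's and 6 b's
Check: 7 == 6? No
Mismatch: a-count != b-count
Rejected

0


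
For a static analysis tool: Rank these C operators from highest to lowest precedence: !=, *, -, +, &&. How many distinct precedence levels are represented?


Looking up precedence for each operator:
  != -> precedence 3
  * -> precedence 6
  - -> precedence 5
  + -> precedence 5
  && -> precedence 2
Sorted highest to lowest: *, -, +, !=, &&
Distinct precedence values: [6, 5, 3, 2]
Number of distinct levels: 4

4


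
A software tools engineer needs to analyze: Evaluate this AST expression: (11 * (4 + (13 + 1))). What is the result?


Expression: (11 * (4 + (13 + 1)))
Evaluating step by step:
  13 + 1 = 14
  4 + 14 = 18
  11 * 18 = 198
Result: 198

198


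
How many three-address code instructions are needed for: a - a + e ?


Expression: a - a + e
Generating three-address code (respecting * over +/- precedence):
  Instruction 1: t1 = a - a
  Instruction 2: t2 = t1 + e
Total instructions: 2

2


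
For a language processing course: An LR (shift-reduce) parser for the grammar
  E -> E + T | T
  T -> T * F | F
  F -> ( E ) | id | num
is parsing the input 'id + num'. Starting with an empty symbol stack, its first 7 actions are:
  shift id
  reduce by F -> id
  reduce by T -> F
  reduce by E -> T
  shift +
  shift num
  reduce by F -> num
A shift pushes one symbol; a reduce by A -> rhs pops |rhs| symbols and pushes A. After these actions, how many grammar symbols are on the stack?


Tracking the symbol stack through each action:
  Action 1: shift 'id' : push -> stack = [id] (size 1)
  Action 2: reduce by F -> id : pop 1, push F -> stack = [F] (size 1)
  Action 3: reduce by T -> F : pop 1, push T -> stack = [T] (size 1)
  Action 4: reduce by E -> T : pop 1, push E -> stack = [E] (size 1)
  Action 5: shift '+' : push -> stack = [E, +] (size 2)
  Action 6: shift 'num' : push -> stack = [E, +, num] (size 3)
  Action 7: reduce by F -> num : pop 1, push F -> stack = [E, +, F] (size 3)
Final stack size: 3

3


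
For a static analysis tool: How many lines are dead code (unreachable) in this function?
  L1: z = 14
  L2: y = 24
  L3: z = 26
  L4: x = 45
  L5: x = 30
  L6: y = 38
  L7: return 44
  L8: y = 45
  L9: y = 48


Analyzing control flow:
  L1: reachable (before return)
  L2: reachable (before return)
  L3: reachable (before return)
  L4: reachable (before return)
  L5: reachable (before return)
  L6: reachable (before return)
  L7: reachable (return statement)
  L8: DEAD (after return at L7)
  L9: DEAD (after return at L7)
Return at L7, total lines = 9
Dead lines: L8 through L9
Count: 2

2


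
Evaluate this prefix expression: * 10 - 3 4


Parsing prefix expression: * 10 - 3 4
Step 1: Innermost operation '- 3 4'
  3 - 4 = -1
Step 2: Outer operation '* 10 [-1]'
  10 * -1 = -10

-10


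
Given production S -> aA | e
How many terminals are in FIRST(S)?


Production: S -> aA | e
Examining each alternative for leading terminals:
  S -> aA : first terminal = 'a'
  S -> e : first terminal = 'e'
FIRST(S) = {a, e}
Count: 2

2


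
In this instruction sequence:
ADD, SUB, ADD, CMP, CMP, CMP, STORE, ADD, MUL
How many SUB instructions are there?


Scanning instruction sequence for SUB:
  Position 1: ADD
  Position 2: SUB <- MATCH
  Position 3: ADD
  Position 4: CMP
  Position 5: CMP
  Position 6: CMP
  Position 7: STORE
  Position 8: ADD
  Position 9: MUL
Matches at positions: [2]
Total SUB count: 1

1


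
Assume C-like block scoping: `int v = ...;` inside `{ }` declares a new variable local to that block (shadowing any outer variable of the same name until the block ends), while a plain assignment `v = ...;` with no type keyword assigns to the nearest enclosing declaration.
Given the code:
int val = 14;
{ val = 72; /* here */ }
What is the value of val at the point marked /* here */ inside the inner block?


Analyzing scoping rules:
Outer scope: declares val = 14
Inner block: 'val = 72;' has no type keyword, so it is an assignment to the outer val (no shadowing)
Inside the block, after the assignment -> 72
Result: 72

72


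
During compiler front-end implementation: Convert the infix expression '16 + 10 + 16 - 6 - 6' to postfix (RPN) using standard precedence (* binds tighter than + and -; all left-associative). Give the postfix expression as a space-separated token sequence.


Applying the shunting-yard algorithm:
  Operand 16 -> output
  Push '+' onto operator stack -> op-stack: [+]
  Operand 10 -> output
  See '+' (prec 1); top '+' (prec 1) >= it -> pop '+' to output
  Push '+' onto operator stack -> op-stack: [+]
  Operand 16 -> output
  See '-' (prec 1); top '+' (prec 1) >= it -> pop '+' to output
  Push '-' onto operator stack -> op-stack: [-]
  Operand 6 -> output
  See '-' (prec 1); top '-' (prec 1) >= it -> pop '-' to output
  Push '-' onto operator stack -> op-stack: [-]
  Operand 6 -> output
  End of input: pop '-' to output
Postfix result: 16 10 + 16 + 6 - 6 -

16 10 + 16 + 6 - 6 -


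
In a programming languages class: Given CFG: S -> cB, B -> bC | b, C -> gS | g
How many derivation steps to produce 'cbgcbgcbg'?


Grammar: S -> cB, B -> bC | b, C -> gS | g
Deriving 'cbgcbgcbg':
Step 1: S -> cB => cB
Step 2: B -> bC => cbC
Step 3: C -> gS => cbgS
Step 4: S -> cB => cbgcB
Step 5: B -> bC => cbgcbC
Step 6: C -> gS => cbgcbgS
Step 7: S -> cB => cbgcbgcB
Step 8: B -> bC => cbgcbgcbC
Step 9: C -> g => cbgcbgcbg
Total derivation steps: 9

9


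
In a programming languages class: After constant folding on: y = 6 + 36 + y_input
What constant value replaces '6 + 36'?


Identifying constant sub-expression:
  Original: y = 6 + 36 + y_input
  6 and 36 are both compile-time constants
  Evaluating: 6 + 36 = 42
  After folding: y = 42 + y_input

42


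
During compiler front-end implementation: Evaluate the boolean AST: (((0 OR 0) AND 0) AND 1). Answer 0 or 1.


Step 1: Evaluate inner node
  0 OR 0 = 0
Step 2: Evaluate next node
  0 AND 0 = 0
Step 3: Evaluate root node
  0 AND 1 = 0

0


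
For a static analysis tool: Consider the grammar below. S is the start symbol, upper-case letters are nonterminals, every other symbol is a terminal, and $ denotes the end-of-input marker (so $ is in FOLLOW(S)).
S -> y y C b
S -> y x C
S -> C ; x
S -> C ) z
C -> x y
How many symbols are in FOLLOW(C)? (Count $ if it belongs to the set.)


S is the start symbol and does not occur in any rule body, so FOLLOW(S) = {$}.
Examining every occurrence of C in a rule body:
  S -> y y C b : C is followed by terminal 'b' -> add 'b'
  S -> y x C : C is at the right end -> add FOLLOW(S) = {$}
  S -> C ; x : C is followed by terminal ';' -> add ';'
  S -> C ) z : C is followed by terminal ')' -> add ')'
  C -> x y : C does not occur in the body -> contributes nothing
FOLLOW(C) = {), ;, b, $}
Count: 4

4


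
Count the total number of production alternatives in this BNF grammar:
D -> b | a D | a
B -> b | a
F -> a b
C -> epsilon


Counting alternatives per rule:
  D: 3 alternative(s)
  B: 2 alternative(s)
  F: 1 alternative(s)
  C: 1 alternative(s)
Sum: 3 + 2 + 1 + 1 = 7

7


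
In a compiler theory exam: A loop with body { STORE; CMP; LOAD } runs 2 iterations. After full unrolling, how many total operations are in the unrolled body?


Loop body operations: STORE, CMP, LOAD (3 ops per iteration)
Unrolling 2 iterations:
  Iteration 1: STORE, CMP, LOAD (3 ops)
  Iteration 2: STORE, CMP, LOAD (3 ops)
Total: 2 iterations * 3 ops/iter = 6 operations

6


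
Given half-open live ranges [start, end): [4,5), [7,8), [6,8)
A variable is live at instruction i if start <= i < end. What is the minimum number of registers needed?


Live ranges:
  Var0: [4, 5)
  Var1: [7, 8)
  Var2: [6, 8)
Sweep-line events (position, delta, active):
  pos=4 start -> active=1
  pos=5 end -> active=0
  pos=6 start -> active=1
  pos=7 start -> active=2
  pos=8 end -> active=1
  pos=8 end -> active=0
Maximum simultaneous active: 2
Minimum registers needed: 2

2


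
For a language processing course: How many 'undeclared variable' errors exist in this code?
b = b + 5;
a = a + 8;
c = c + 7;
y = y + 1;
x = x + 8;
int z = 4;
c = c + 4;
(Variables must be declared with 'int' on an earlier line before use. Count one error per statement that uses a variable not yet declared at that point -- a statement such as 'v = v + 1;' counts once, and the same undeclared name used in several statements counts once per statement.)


Scanning code line by line:
  Line 1: use 'b' -> ERROR (undeclared)
  Line 2: use 'a' -> ERROR (undeclared)
  Line 3: use 'c' -> ERROR (undeclared)
  Line 4: use 'y' -> ERROR (undeclared)
  Line 5: use 'x' -> ERROR (undeclared)
  Line 6: declare 'z' -> declared = ['z']
  Line 7: use 'c' -> ERROR (undeclared)
Total undeclared variable errors: 6

6


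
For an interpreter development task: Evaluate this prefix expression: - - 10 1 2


Parsing prefix expression: - - 10 1 2
Step 1: Innermost operation '- 10 1'
  10 - 1 = 9
Step 2: Outer operation '- [9] 2'
  9 - 2 = 7

7


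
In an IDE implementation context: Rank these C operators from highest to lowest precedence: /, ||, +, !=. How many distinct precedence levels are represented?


Looking up precedence for each operator:
  / -> precedence 6
  || -> precedence 1
  + -> precedence 5
  != -> precedence 3
Sorted highest to lowest: /, +, !=, ||
Distinct precedence values: [6, 5, 3, 1]
Number of distinct levels: 4

4


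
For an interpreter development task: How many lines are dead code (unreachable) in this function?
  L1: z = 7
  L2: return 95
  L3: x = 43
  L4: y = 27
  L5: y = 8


Analyzing control flow:
  L1: reachable (before return)
  L2: reachable (return statement)
  L3: DEAD (after return at L2)
  L4: DEAD (after return at L2)
  L5: DEAD (after return at L2)
Return at L2, total lines = 5
Dead lines: L3 through L5
Count: 3

3


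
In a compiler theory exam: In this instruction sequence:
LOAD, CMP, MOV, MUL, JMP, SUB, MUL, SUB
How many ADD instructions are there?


Scanning instruction sequence for ADD:
  Position 1: LOAD
  Position 2: CMP
  Position 3: MOV
  Position 4: MUL
  Position 5: JMP
  Position 6: SUB
  Position 7: MUL
  Position 8: SUB
Matches at positions: []
Total ADD count: 0

0


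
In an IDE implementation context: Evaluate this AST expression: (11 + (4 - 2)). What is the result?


Expression: (11 + (4 - 2))
Evaluating step by step:
  4 - 2 = 2
  11 + 2 = 13
Result: 13

13


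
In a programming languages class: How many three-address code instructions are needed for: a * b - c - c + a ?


Expression: a * b - c - c + a
Generating three-address code (respecting * over +/- precedence):
  Instruction 1: t1 = a * b
  Instruction 2: t2 = t1 - c
  Instruction 3: t3 = t2 - c
  Instruction 4: t4 = t3 + a
Total instructions: 4

4


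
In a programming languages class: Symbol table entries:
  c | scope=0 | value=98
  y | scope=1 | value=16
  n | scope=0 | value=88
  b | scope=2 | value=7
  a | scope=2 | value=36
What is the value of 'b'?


Searching symbol table for 'b':
  c | scope=0 | value=98
  y | scope=1 | value=16
  n | scope=0 | value=88
  b | scope=2 | value=7 <- MATCH
  a | scope=2 | value=36
Found 'b' at scope 2 with value 7

7


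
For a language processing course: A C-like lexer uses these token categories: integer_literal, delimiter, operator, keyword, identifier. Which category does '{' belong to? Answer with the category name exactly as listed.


Token: '{'
Checking categories:
  identifier: no
  integer_literal: no
  operator: no
  keyword: no
  delimiter: YES
Category: delimiter

delimiter


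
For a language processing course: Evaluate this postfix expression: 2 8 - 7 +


Processing tokens left to right:
Push 2, Push 8
Pop 2 and 8, compute 2 - 8 = -6, push -6
Push 7
Pop -6 and 7, compute -6 + 7 = 1, push 1
Stack result: 1

1


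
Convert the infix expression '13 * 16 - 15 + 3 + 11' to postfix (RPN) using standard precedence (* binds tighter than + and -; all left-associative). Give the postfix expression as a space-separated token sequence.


Applying the shunting-yard algorithm:
  Operand 13 -> output
  Push '*' onto operator stack -> op-stack: [*]
  Operand 16 -> output
  See '-' (prec 1); top '*' (prec 2) >= it -> pop '*' to output
  Push '-' onto operator stack -> op-stack: [-]
  Operand 15 -> output
  See '+' (prec 1); top '-' (prec 1) >= it -> pop '-' to output
  Push '+' onto operator stack -> op-stack: [+]
  Operand 3 -> output
  See '+' (prec 1); top '+' (prec 1) >= it -> pop '+' to output
  Push '+' onto operator stack -> op-stack: [+]
  Operand 11 -> output
  End of input: pop '+' to output
Postfix result: 13 16 * 15 - 3 + 11 +

13 16 * 15 - 3 + 11 +


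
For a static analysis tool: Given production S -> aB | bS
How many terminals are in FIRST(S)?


Production: S -> aB | bS
Examining each alternative for leading terminals:
  S -> aB : first terminal = 'a'
  S -> bS : first terminal = 'b'
FIRST(S) = {a, b}
Count: 2

2


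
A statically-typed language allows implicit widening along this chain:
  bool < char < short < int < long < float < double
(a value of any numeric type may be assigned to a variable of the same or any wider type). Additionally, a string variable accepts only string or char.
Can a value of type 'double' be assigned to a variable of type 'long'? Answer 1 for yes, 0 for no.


Target variable type: long
Source value type: double
Numeric ranks: double=6, long=4
Widening allowed iff rank(source) <= rank(target): 6 <= 4? No
Result: 0

0


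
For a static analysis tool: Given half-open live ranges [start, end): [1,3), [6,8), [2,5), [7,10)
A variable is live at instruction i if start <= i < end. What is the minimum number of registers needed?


Live ranges:
  Var0: [1, 3)
  Var1: [6, 8)
  Var2: [2, 5)
  Var3: [7, 10)
Sweep-line events (position, delta, active):
  pos=1 start -> active=1
  pos=2 start -> active=2
  pos=3 end -> active=1
  pos=5 end -> active=0
  pos=6 start -> active=1
  pos=7 start -> active=2
  pos=8 end -> active=1
  pos=10 end -> active=0
Maximum simultaneous active: 2
Minimum registers needed: 2

2


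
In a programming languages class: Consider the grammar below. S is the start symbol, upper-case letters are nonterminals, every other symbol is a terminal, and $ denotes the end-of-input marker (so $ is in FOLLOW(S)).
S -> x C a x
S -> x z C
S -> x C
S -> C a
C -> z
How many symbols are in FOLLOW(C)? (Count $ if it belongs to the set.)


S is the start symbol and does not occur in any rule body, so FOLLOW(S) = {$}.
Examining every occurrence of C in a rule body:
  S -> x C a x : C is followed by terminal 'a' -> add 'a'
  S -> x z C : C is at the right end -> add FOLLOW(S) = {$}
  S -> x C : C is at the right end -> add FOLLOW(S) = {$} (already in the set)
  S -> C a : C is followed by terminal 'a' -> add 'a' (already in the set)
  C -> z : C does not occur in the body -> contributes nothing
FOLLOW(C) = {a, $}
Count: 2

2


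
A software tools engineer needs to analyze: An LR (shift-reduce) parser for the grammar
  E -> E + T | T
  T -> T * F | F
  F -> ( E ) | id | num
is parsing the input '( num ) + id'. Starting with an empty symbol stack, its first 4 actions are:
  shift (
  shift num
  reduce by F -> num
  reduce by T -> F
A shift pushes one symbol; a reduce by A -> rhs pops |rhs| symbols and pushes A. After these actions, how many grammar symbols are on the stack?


Tracking the symbol stack through each action:
  Action 1: shift '(' : push -> stack = [(] (size 1)
  Action 2: shift 'num' : push -> stack = [(, num] (size 2)
  Action 3: reduce by F -> num : pop 1, push F -> stack = [(, F] (size 2)
  Action 4: reduce by T -> F : pop 1, push T -> stack = [(, T] (size 2)
Final stack size: 2

2


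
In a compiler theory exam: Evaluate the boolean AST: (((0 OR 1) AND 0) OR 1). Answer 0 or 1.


Step 1: Evaluate inner node
  0 OR 1 = 1
Step 2: Evaluate next node
  1 AND 0 = 0
Step 3: Evaluate root node
  0 OR 1 = 1

1


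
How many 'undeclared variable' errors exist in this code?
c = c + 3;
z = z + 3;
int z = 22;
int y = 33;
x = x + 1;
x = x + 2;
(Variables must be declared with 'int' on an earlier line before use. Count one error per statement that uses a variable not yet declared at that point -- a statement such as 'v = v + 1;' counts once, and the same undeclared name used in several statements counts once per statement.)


Scanning code line by line:
  Line 1: use 'c' -> ERROR (undeclared)
  Line 2: use 'z' -> ERROR (undeclared)
  Line 3: declare 'z' -> declared = ['z']
  Line 4: declare 'y' -> declared = ['y', 'z']
  Line 5: use 'x' -> ERROR (undeclared)
  Line 6: use 'x' -> ERROR (undeclared)
Total undeclared variable errors: 4

4


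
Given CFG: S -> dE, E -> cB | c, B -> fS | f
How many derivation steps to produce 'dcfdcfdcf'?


Grammar: S -> dE, E -> cB | c, B -> fS | f
Deriving 'dcfdcfdcf':
Step 1: S -> dE => dE
Step 2: E -> cB => dcB
Step 3: B -> fS => dcfS
Step 4: S -> dE => dcfdE
Step 5: E -> cB => dcfdcB
Step 6: B -> fS => dcfdcfS
Step 7: S -> dE => dcfdcfdE
Step 8: E -> cB => dcfdcfdcB
Step 9: B -> f => dcfdcfdcf
Total derivation steps: 9

9


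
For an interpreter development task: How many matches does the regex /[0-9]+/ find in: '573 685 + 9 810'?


Pattern: /[0-9]+/ (int literals)
Input: '573 685 + 9 810'
Scanning for matches:
  Match 1: '573'
  Match 2: '685'
  Match 3: '9'
  Match 4: '810'
Total matches: 4

4


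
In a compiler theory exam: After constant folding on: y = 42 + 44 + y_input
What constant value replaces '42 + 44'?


Identifying constant sub-expression:
  Original: y = 42 + 44 + y_input
  42 and 44 are both compile-time constants
  Evaluating: 42 + 44 = 86
  After folding: y = 86 + y_input

86


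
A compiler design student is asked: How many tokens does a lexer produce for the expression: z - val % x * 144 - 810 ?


Scanning 'z - val % x * 144 - 810'
Token 1: 'z' -> identifier
Token 2: '-' -> operator
Token 3: 'val' -> identifier
Token 4: '%' -> operator
Token 5: 'x' -> identifier
Token 6: '*' -> operator
Token 7: '144' -> integer_literal
Token 8: '-' -> operator
Token 9: '810' -> integer_literal
Total tokens: 9

9


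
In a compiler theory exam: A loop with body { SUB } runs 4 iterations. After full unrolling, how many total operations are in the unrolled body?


Loop body operations: SUB (1 op per iteration)
Unrolling 4 iterations:
  Iteration 1: SUB (1 ops)
  Iteration 2: SUB (1 ops)
  Iteration 3: SUB (1 ops)
  Iteration 4: SUB (1 ops)
Total: 4 iterations * 1 ops/iter = 4 operations

4


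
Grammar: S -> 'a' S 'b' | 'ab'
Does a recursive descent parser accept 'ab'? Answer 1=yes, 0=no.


Grammar accepts strings of the form a^n b^n (n >= 1)
Word: 'ab'
Counting: 1 a's and 1 b's
Check: 1 == 1? Yes
Derivation (S -> aSb applied 0 time(s), then S -> ab): S => ab
Accepted

1


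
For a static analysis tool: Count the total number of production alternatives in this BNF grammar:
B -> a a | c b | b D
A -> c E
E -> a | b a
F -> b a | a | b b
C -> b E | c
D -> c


Counting alternatives per rule:
  B: 3 alternative(s)
  A: 1 alternative(s)
  E: 2 alternative(s)
  F: 3 alternative(s)
  C: 2 alternative(s)
  D: 1 alternative(s)
Sum: 3 + 1 + 2 + 3 + 2 + 1 = 12

12


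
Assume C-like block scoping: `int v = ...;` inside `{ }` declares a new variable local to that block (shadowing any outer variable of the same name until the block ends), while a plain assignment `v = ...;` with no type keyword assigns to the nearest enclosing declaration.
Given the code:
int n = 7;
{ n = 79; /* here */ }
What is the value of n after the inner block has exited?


Analyzing scoping rules:
Outer scope: declares n = 7
Inner block: 'n = 79;' has no type keyword, so it is an assignment to the outer n (no shadowing)
The assignment changed the outer variable itself, so the new value persists after the block -> 79
Result: 79

79


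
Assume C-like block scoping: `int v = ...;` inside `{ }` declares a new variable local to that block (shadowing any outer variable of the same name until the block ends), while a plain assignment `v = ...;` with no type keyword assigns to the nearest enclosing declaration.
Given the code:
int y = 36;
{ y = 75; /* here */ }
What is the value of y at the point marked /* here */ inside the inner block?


Analyzing scoping rules:
Outer scope: declares y = 36
Inner block: 'y = 75;' has no type keyword, so it is an assignment to the outer y (no shadowing)
Inside the block, after the assignment -> 75
Result: 75

75


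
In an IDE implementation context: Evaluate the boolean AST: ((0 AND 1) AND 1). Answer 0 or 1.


Step 1: Evaluate inner node
  0 AND 1 = 0
Step 2: Evaluate root node
  0 AND 1 = 0

0


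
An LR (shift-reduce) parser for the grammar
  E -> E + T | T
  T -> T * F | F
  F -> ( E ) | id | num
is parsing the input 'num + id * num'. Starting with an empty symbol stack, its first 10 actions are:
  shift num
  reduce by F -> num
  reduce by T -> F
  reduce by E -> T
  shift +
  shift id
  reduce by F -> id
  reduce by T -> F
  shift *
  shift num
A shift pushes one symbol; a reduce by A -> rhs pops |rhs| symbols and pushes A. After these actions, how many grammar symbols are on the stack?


Tracking the symbol stack through each action:
  Action 1: shift 'num' : push -> stack = [num] (size 1)
  Action 2: reduce by F -> num : pop 1, push F -> stack = [F] (size 1)
  Action 3: reduce by T -> F : pop 1, push T -> stack = [T] (size 1)
  Action 4: reduce by E -> T : pop 1, push E -> stack = [E] (size 1)
  Action 5: shift '+' : push -> stack = [E, +] (size 2)
  Action 6: shift 'id' : push -> stack = [E, +, id] (size 3)
  Action 7: reduce by F -> id : pop 1, push F -> stack = [E, +, F] (size 3)
  Action 8: reduce by T -> F : pop 1, push T -> stack = [E, +, T] (size 3)
  Action 9: shift '*' : push -> stack = [E, +, T, *] (size 4)
  Action 10: shift 'num' : push -> stack = [E, +, T, *, num] (size 5)
Final stack size: 5

5


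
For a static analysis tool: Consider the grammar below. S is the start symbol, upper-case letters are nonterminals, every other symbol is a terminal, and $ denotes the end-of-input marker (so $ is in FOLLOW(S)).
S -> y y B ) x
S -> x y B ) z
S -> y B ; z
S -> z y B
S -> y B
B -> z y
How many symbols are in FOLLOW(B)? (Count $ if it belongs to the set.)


S is the start symbol and does not occur in any rule body, so FOLLOW(S) = {$}.
Examining every occurrence of B in a rule body:
  S -> y y B ) x : B is followed by terminal ')' -> add ')'
  S -> x y B ) z : B is followed by terminal ')' -> add ')' (already in the set)
  S -> y B ; z : B is followed by terminal ';' -> add ';'
  S -> z y B : B is at the right end -> add FOLLOW(S) = {$}
  S -> y B : B is at the right end -> add FOLLOW(S) = {$} (already in the set)
  B -> z y : B does not occur in the body -> contributes nothing
FOLLOW(B) = {), ;, $}
Count: 3

3


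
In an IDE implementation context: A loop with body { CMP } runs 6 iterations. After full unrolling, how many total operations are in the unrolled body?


Loop body operations: CMP (1 op per iteration)
Unrolling 6 iterations:
  Iteration 1: CMP (1 ops)
  Iteration 2: CMP (1 ops)
  Iteration 3: CMP (1 ops)
  Iteration 4: CMP (1 ops)
  Iteration 5: CMP (1 ops)
  Iteration 6: CMP (1 ops)
Total: 6 iterations * 1 ops/iter = 6 operations

6


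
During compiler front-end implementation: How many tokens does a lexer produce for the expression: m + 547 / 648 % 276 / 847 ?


Scanning 'm + 547 / 648 % 276 / 847'
Token 1: 'm' -> identifier
Token 2: '+' -> operator
Token 3: '547' -> integer_literal
Token 4: '/' -> operator
Token 5: '648' -> integer_literal
Token 6: '%' -> operator
Token 7: '276' -> integer_literal
Token 8: '/' -> operator
Token 9: '847' -> integer_literal
Total tokens: 9

9


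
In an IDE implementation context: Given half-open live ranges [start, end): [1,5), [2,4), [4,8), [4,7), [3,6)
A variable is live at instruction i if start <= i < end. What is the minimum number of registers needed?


Live ranges:
  Var0: [1, 5)
  Var1: [2, 4)
  Var2: [4, 8)
  Var3: [4, 7)
  Var4: [3, 6)
Sweep-line events (position, delta, active):
  pos=1 start -> active=1
  pos=2 start -> active=2
  pos=3 start -> active=3
  pos=4 end -> active=2
  pos=4 start -> active=3
  pos=4 start -> active=4
  pos=5 end -> active=3
  pos=6 end -> active=2
  pos=7 end -> active=1
  pos=8 end -> active=0
Maximum simultaneous active: 4
Minimum registers needed: 4

4


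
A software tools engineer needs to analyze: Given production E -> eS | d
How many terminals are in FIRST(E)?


Production: E -> eS | d
Examining each alternative for leading terminals:
  E -> eS : first terminal = 'e'
  E -> d : first terminal = 'd'
FIRST(E) = {d, e}
Count: 2

2


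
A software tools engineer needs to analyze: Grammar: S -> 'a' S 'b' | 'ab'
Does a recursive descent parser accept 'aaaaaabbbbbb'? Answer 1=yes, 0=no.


Grammar accepts strings of the form a^n b^n (n >= 1)
Word: 'aaaaaabbbbbb'
Counting: 6 a's and 6 b's
Check: 6 == 6? Yes
Derivation (S -> aSb applied 5 time(s), then S -> ab): S => aSb => aaSbb => aaaSbbb => aaaaSbbbb => aaaaaSbbbbb => aaaaaabbbbbb
Accepted

1


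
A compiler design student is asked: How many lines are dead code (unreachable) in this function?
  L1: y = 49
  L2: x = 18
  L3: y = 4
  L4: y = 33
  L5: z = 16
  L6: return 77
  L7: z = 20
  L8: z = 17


Analyzing control flow:
  L1: reachable (before return)
  L2: reachable (before return)
  L3: reachable (before return)
  L4: reachable (before return)
  L5: reachable (before return)
  L6: reachable (return statement)
  L7: DEAD (after return at L6)
  L8: DEAD (after return at L6)
Return at L6, total lines = 8
Dead lines: L7 through L8
Count: 2

2
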